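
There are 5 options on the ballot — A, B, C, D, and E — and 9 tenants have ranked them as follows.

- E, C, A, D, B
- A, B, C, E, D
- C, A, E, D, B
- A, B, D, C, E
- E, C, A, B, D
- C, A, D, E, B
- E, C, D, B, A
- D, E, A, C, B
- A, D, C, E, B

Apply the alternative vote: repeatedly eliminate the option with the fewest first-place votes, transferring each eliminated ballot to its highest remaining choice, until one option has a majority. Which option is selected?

Round 1: A 3, E 3, C 2, D 1, B 0. B has the fewest and is eliminated.
Round 2: A 3, E 3, C 2, D 1. D has the fewest and is eliminated.
Round 3: E 4, A 3, C 2. C has the fewest and is eliminated.
Round 4: A 5, E 4. A has a majority.

A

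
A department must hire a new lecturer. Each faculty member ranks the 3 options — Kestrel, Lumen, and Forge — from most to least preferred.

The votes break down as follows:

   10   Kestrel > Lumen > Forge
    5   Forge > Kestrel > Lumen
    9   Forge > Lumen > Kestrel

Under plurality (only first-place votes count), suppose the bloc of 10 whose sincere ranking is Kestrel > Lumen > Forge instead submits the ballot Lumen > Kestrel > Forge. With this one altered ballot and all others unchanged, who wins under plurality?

First-place totals with the altered ballot: Kestrel 0, Lumen 10, Forge 14.
The winner is unchanged: still Forge.

Forge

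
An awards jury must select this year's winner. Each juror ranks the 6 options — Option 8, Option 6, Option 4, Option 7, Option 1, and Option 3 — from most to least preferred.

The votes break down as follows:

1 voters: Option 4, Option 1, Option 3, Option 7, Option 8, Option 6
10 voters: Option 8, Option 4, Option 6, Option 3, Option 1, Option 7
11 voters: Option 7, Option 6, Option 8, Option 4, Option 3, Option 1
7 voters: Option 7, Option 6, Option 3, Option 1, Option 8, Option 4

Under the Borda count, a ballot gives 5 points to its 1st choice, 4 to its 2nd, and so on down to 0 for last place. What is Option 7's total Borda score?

92

Borda scores:
  Option 8: 1 + 10·5 + 11·3 + 7·1 = 91
  Option 6: 0 + 10·3 + 11·4 + 7·4 = 102
  Option 4: 5 + 10·4 + 11·2 + 7·0 = 67
  Option 7: 2 + 10·0 + 11·5 + 7·5 = 92
  Option 1: 4 + 10·1 + 11·0 + 7·2 = 28
  Option 3: 3 + 10·2 + 11·1 + 7·3 = 55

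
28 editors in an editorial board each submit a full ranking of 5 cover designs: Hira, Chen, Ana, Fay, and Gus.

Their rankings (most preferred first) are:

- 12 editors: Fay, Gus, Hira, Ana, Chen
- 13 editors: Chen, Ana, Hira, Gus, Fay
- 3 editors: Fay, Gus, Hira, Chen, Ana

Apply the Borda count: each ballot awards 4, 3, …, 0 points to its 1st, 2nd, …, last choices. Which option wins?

Borda scores:
  Hira: 12·2 + 13·2 + 3·2 = 56
  Chen: 12·0 + 13·4 + 3·1 = 55
  Ana: 12·1 + 13·3 + 3·0 = 51
  Fay: 12·4 + 13·0 + 3·4 = 60
  Gus: 12·3 + 13·1 + 3·3 = 58
Fay has the highest total.

Fay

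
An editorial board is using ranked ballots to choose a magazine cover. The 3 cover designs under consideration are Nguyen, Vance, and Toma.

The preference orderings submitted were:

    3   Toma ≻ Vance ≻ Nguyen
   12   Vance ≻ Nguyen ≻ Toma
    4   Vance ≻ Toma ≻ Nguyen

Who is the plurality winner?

First-place vote totals:
  Nguyen: 0
  Vance: 16
  Toma: 3
Vance has the most first-place votes.

Vance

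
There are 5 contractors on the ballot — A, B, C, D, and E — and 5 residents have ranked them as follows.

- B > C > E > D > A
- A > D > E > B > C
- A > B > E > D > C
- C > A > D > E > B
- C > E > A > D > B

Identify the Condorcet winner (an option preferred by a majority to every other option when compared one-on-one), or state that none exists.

None — there is no Condorcet winner

Head-to-head results (5 voters total):
A vs B: A wins 4–1.
A vs C: C wins 3–2.
A vs D: A wins 4–1.
A vs E: A wins 3–2.
B vs C: B wins 3–2.
B vs D: D wins 3–2.
B vs E: E wins 3–2.
C vs D: C wins 3–2.
C vs E: C wins 3–2.
D vs E: E wins 3–2.
No candidate beats all others: A beats B beats C beats A, a majority cycle.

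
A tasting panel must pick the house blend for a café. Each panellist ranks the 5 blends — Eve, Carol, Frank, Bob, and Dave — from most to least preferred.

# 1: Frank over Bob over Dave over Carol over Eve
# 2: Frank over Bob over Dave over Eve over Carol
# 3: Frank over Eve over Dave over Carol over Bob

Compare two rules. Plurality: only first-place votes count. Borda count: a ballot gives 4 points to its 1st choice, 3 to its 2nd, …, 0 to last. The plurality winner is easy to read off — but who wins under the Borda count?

Frank

Plurality first-place counts: Eve 0, Carol 0, Frank 3, Bob 0, Dave 0 → Frank.
Borda totals: Eve 4, Carol 2, Frank 12, Bob 6, Dave 6 → Frank.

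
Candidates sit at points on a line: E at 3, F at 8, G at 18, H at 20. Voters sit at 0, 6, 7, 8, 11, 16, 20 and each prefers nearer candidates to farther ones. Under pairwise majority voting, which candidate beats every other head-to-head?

F

With single-peaked preferences on a line, the Condorcet winner is the candidate closest to the median voter.
The median voter (position 8) is closest to F at 8.
Check: F vs E — voters closer to F: 6 of 7.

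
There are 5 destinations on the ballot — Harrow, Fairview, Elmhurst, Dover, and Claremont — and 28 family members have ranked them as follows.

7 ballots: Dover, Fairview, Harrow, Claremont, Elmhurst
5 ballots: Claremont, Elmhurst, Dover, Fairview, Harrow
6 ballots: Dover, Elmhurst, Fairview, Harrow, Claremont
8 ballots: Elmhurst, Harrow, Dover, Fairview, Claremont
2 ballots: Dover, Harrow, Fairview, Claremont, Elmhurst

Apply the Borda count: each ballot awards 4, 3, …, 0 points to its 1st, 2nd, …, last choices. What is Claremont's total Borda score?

29

Borda scores:
  Harrow: 7·2 + 5·0 + 6·1 + 8·3 + 2·3 = 50
  Fairview: 7·3 + 5·1 + 6·2 + 8·1 + 2·2 = 50
  Elmhurst: 7·0 + 5·3 + 6·3 + 8·4 + 2·0 = 65
  Dover: 7·4 + 5·2 + 6·4 + 8·2 + 2·4 = 86
  Claremont: 7·1 + 5·4 + 6·0 + 8·0 + 2·1 = 29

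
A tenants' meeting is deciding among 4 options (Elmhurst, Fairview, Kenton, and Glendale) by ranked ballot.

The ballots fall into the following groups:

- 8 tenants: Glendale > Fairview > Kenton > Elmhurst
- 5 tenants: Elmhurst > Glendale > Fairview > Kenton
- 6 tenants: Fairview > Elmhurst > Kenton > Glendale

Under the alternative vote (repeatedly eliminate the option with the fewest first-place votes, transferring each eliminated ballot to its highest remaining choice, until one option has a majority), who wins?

Round 1: Glendale 8, Fairview 6, Elmhurst 5, Kenton 0. Kenton has the fewest and is eliminated.
Round 2: Glendale 8, Fairview 6, Elmhurst 5. Elmhurst has the fewest and is eliminated.
Round 3: Glendale 13, Fairview 6. Glendale has a majority.

Glendale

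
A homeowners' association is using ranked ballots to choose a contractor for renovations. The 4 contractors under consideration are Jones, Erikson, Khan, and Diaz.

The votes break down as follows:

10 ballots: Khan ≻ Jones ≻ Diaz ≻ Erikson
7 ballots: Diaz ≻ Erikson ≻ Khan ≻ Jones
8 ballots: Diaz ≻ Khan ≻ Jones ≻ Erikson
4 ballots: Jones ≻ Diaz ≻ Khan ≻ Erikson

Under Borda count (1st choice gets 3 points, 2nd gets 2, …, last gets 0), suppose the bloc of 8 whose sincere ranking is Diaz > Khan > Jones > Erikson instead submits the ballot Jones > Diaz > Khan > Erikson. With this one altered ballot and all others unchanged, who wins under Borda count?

Borda totals with the altered ballot: Jones 56, Erikson 14, Khan 49, Diaz 55.
The switch changes the winner from Diaz to Jones.

Jones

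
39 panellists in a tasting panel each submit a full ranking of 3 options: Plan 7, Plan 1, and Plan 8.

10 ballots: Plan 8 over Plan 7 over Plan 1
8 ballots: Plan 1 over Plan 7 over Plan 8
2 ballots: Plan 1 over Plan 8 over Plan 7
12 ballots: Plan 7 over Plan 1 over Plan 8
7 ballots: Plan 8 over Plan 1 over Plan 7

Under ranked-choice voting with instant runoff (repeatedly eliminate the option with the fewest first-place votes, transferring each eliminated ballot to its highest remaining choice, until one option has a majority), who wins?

Round 1: Plan 8 17, Plan 7 12, Plan 1 10. Plan 1 has the fewest and is eliminated.
Round 2: Plan 7 20, Plan 8 19. Plan 7 has a majority.

Plan 7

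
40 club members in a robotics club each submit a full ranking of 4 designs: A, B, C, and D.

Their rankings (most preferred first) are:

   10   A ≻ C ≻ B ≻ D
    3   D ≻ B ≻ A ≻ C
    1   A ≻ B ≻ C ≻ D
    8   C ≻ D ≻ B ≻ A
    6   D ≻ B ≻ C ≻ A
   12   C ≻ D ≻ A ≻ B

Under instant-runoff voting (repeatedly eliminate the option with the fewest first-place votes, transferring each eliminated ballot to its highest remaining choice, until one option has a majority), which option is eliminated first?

B

Round 1: C 20, A 11, D 9, B 0. B has the fewest and is eliminated.
Round 2: C 20, A 11, D 9. D has the fewest and is eliminated.
Round 3: C 26, A 14. C has a majority.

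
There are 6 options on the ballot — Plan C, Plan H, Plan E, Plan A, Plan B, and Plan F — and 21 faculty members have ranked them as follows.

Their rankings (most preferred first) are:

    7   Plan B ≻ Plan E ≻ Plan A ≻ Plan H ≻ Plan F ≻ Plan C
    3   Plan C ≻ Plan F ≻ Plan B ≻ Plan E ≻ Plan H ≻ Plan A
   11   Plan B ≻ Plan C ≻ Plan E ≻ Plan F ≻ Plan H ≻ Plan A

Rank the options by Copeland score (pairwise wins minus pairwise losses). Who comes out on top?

Pairwise results:
  Plan C vs Plan H: Plan C wins 14–7.
  Plan C vs Plan E: Plan C wins 14–7.
  Plan C vs Plan A: Plan C wins 14–7.
  Plan C vs Plan B: Plan B wins 18–3.
  Plan C vs Plan F: Plan C wins 14–7.
  Plan H vs Plan E: Plan E wins 21–0.
  Plan H vs Plan A: Plan H wins 14–7.
  Plan H vs Plan B: Plan B wins 21–0.
  Plan H vs Plan F: Plan F wins 14–7.
  Plan E vs Plan A: Plan E wins 21–0.
  Plan E vs Plan B: Plan B wins 21–0.
  Plan E vs Plan F: Plan E wins 18–3.
  Plan A vs Plan B: Plan B wins 21–0.
  Plan A vs Plan F: Plan F wins 14–7.
  Plan B vs Plan F: Plan B wins 18–3.
Copeland scores (wins − losses):
  Plan C: 4 − 1 = 3
  Plan H: 1 − 4 = -3
  Plan E: 3 − 2 = 1
  Plan A: 0 − 5 = -5
  Plan B: 5 − 0 = 5
  Plan F: 2 − 3 = -1
Plan B has the best Copeland score.

Plan B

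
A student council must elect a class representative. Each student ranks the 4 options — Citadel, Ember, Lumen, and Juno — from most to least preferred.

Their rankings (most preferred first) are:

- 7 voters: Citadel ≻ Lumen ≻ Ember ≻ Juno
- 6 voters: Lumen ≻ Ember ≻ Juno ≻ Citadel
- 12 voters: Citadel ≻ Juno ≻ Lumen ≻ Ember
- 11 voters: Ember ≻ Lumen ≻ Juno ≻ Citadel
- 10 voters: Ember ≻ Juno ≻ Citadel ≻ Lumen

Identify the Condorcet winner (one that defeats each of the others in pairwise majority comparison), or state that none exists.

Head-to-head results (46 voters total):
Citadel vs Ember: Ember wins 27–19.
Citadel vs Lumen: Citadel wins 29–17.
Citadel vs Juno: Juno wins 27–19.
Ember vs Lumen: Lumen wins 25–21.
Ember vs Juno: Ember wins 34–12.
Lumen vs Juno: Lumen wins 24–22.
No candidate beats all others: Citadel beats Lumen beats Ember beats Citadel, a majority cycle.

There is no Condorcet winner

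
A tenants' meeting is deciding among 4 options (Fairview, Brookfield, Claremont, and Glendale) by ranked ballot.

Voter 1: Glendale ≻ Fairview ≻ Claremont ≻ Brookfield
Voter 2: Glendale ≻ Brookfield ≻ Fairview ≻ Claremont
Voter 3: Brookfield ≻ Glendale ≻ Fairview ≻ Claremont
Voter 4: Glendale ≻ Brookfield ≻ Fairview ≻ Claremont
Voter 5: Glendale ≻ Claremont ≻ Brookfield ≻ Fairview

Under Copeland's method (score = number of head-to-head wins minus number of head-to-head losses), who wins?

Glendale

Pairwise results:
  Fairview vs Brookfield: Brookfield wins 4–1.
  Fairview vs Claremont: Fairview wins 4–1.
  Fairview vs Glendale: Glendale wins 5–0.
  Brookfield vs Claremont: Brookfield wins 3–2.
  Brookfield vs Glendale: Glendale wins 4–1.
  Claremont vs Glendale: Glendale wins 5–0.
Copeland scores (wins − losses):
  Fairview: 1 − 2 = -1
  Brookfield: 2 − 1 = 1
  Claremont: 0 − 3 = -3
  Glendale: 3 − 0 = 3
Glendale has the best Copeland score.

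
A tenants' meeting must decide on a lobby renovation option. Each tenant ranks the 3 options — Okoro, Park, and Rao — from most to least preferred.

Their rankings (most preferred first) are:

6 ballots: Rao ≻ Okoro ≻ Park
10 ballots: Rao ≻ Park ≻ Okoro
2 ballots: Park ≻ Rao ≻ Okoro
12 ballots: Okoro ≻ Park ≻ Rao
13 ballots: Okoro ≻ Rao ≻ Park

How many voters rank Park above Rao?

14

Ballots ranking Park above Rao: 2+12 = 14.
Ballots ranking Rao above Park: 6+10+13 = 29.
So 14 of 43 voters prefer Park to Rao.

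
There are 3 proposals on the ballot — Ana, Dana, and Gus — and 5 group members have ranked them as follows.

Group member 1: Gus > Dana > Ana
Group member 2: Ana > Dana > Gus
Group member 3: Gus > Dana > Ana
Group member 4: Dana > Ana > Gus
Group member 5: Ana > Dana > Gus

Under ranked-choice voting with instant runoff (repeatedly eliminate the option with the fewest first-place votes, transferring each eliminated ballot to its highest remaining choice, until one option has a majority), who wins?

Ana

Round 1: Ana 2, Gus 2, Dana 1. Dana has the fewest and is eliminated.
Round 2: Ana 3, Gus 2. Ana has a majority.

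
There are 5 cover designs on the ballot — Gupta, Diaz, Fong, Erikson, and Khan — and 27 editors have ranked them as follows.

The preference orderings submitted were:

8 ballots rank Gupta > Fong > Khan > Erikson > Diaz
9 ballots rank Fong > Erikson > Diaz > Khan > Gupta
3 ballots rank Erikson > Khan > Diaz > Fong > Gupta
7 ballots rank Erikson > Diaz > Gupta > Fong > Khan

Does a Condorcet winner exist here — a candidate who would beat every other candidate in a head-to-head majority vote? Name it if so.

None — there is no Condorcet winner

Head-to-head results (27 voters total):
Gupta vs Diaz: Diaz wins 19–8.
Gupta vs Fong: Gupta wins 15–12.
Gupta vs Erikson: Erikson wins 19–8.
Gupta vs Khan: Gupta wins 15–12.
Diaz vs Fong: Fong wins 17–10.
Diaz vs Erikson: Erikson wins 27–0.
Diaz vs Khan: Diaz wins 16–11.
Fong vs Erikson: Fong wins 17–10.
Fong vs Khan: Fong wins 24–3.
Erikson vs Khan: Erikson wins 19–8.
No candidate beats all others: Gupta beats Fong beats Diaz beats Gupta, a majority cycle.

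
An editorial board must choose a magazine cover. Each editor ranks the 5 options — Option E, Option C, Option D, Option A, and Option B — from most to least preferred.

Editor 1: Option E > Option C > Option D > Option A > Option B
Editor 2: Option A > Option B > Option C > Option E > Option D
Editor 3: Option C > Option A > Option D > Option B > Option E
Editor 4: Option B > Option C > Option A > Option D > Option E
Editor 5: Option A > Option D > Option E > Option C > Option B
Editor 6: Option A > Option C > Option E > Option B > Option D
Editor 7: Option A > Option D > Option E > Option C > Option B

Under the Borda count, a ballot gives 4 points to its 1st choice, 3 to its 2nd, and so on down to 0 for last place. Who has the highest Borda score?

Borda scores:
  Option E: 4 + 1 + 0 + 0 + 2 + 2 + 2 = 11
  Option C: 3 + 2 + 4 + 3 + 1 + 3 + 1 = 17
  Option D: 2 + 0 + 2 + 1 + 3 + 0 + 3 = 11
  Option A: 1 + 4 + 3 + 2 + 4 + 4 + 4 = 22
  Option B: 0 + 3 + 1 + 4 + 0 + 1 + 0 = 9
Option A has the highest total.

Option A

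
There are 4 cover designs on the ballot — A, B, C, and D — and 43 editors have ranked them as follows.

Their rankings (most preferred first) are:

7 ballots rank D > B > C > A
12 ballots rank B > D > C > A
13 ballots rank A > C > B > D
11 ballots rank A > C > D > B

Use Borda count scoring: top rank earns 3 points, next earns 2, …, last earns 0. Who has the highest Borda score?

Borda scores:
  A: 7·0 + 12·0 + 13·3 + 11·3 = 72
  B: 7·2 + 12·3 + 13·1 + 11·0 = 63
  C: 7·1 + 12·1 + 13·2 + 11·2 = 67
  D: 7·3 + 12·2 + 13·0 + 11·1 = 56
A has the highest total.

A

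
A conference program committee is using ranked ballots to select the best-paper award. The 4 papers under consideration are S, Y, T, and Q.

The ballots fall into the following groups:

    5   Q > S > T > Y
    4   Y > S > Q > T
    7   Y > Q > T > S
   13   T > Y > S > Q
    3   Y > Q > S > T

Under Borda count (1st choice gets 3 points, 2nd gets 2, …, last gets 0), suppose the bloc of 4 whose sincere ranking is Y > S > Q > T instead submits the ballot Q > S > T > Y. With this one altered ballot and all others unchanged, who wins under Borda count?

Borda totals with the altered ballot: S 34, Y 56, T 55, Q 47.
The winner is unchanged: still Y.

Y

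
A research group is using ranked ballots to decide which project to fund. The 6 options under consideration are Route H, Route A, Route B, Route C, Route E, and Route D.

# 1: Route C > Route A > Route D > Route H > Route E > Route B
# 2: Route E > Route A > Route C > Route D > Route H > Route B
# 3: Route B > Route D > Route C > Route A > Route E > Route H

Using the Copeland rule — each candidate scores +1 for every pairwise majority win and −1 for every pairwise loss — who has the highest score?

Pairwise results:
  Route H vs Route A: Route A wins 3–0.
  Route H vs Route B: Route H wins 2–1.
  Route H vs Route C: Route C wins 3–0.
  Route H vs Route E: Route E wins 2–1.
  Route H vs Route D: Route D wins 3–0.
  Route A vs Route B: Route A wins 2–1.
  Route A vs Route C: Route C wins 2–1.
  Route A vs Route E: Route A wins 2–1.
  Route A vs Route D: Route A wins 2–1.
  Route B vs Route C: Route C wins 2–1.
  Route B vs Route E: Route E wins 2–1.
  Route B vs Route D: Route D wins 2–1.
  Route C vs Route E: Route C wins 2–1.
  Route C vs Route D: Route C wins 2–1.
  Route E vs Route D: Route D wins 2–1.
Copeland scores (wins − losses):
  Route H: 1 − 4 = -3
  Route A: 4 − 1 = 3
  Route B: 0 − 5 = -5
  Route C: 5 − 0 = 5
  Route E: 2 − 3 = -1
  Route D: 3 − 2 = 1
Route C has the best Copeland score.

Route C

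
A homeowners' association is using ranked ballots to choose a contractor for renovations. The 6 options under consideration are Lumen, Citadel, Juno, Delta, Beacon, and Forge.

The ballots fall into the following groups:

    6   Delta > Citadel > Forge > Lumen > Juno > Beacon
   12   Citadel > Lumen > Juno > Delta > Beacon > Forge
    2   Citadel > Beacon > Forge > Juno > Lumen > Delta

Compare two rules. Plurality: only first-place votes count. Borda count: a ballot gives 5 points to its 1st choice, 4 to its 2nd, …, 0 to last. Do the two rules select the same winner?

Plurality first-place counts: Lumen 0, Citadel 14, Juno 0, Delta 6, Beacon 0, Forge 0 → Citadel.
Borda totals: Lumen 62, Citadel 94, Juno 46, Delta 54, Beacon 20, Forge 24 → Citadel.
The two rules agree on Citadel.

Yes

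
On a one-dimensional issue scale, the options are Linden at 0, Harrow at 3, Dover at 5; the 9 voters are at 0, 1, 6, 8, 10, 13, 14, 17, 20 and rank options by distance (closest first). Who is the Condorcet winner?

Dover

With single-peaked preferences on a line, the Condorcet winner is the candidate closest to the median voter.
The median voter (position 10) is closest to Dover at 5.
Check: Dover vs Linden — voters closer to Dover: 7 of 9.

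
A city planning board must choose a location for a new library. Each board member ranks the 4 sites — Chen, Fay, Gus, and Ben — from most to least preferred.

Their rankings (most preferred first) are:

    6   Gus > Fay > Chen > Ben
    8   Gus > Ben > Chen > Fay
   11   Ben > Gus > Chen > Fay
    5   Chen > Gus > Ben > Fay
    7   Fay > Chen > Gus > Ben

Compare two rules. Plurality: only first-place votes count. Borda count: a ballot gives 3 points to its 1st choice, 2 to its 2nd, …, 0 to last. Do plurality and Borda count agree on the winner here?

Yes

Plurality first-place counts: Chen 5, Fay 7, Gus 14, Ben 11 → Gus.
Borda totals: Chen 54, Fay 33, Gus 81, Ben 54 → Gus.
The two rules agree on Gus.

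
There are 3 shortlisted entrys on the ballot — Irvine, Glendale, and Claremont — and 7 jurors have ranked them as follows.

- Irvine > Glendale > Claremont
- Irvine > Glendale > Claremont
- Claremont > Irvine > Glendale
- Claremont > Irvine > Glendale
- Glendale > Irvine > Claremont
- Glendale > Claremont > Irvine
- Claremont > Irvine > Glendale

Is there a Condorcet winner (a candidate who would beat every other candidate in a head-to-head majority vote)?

Head-to-head results (7 voters total):
Irvine vs Glendale: Irvine wins 5–2.
Irvine vs Claremont: Claremont wins 4–3.
Glendale vs Claremont: Glendale wins 4–3.
No candidate beats all others: Irvine beats Glendale beats Claremont beats Irvine, a majority cycle.

No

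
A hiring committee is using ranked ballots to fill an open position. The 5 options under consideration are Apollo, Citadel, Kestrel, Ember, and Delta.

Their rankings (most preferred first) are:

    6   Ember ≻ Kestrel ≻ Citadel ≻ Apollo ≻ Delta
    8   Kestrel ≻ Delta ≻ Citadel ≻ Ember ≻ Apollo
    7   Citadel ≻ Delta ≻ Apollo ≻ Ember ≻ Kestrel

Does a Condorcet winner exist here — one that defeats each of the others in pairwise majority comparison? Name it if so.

Head-to-head results (21 voters total):
Apollo vs Citadel: Citadel wins 21–0.
Apollo vs Kestrel: Kestrel wins 14–7.
Apollo vs Ember: Ember wins 14–7.
Apollo vs Delta: Delta wins 15–6.
Citadel vs Kestrel: Kestrel wins 14–7.
Citadel vs Ember: Citadel wins 15–6.
Citadel vs Delta: Citadel wins 13–8.
Kestrel vs Ember: Ember wins 13–8.
Kestrel vs Delta: Kestrel wins 14–7.
Ember vs Delta: Delta wins 15–6.
No candidate beats all others: Citadel beats Ember beats Kestrel beats Citadel, a majority cycle.

None — there is no Condorcet winner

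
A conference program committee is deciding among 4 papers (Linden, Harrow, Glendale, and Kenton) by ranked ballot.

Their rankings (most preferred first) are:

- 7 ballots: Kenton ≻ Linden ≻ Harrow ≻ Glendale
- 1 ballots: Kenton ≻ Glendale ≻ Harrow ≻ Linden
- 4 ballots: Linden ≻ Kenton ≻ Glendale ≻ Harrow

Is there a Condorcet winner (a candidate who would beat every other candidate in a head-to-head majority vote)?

Yes

Head-to-head results (12 voters total):
Linden vs Harrow: Linden wins 11–1.
Linden vs Glendale: Linden wins 11–1.
Linden vs Kenton: Kenton wins 8–4.
Harrow vs Glendale: Harrow wins 7–5.
Harrow vs Kenton: Kenton wins 12–0.
Glendale vs Kenton: Kenton wins 12–0.
Kenton beats each rival — Linden (8–4), Harrow (12–0), Glendale (12–0) — so Kenton is the Condorcet winner.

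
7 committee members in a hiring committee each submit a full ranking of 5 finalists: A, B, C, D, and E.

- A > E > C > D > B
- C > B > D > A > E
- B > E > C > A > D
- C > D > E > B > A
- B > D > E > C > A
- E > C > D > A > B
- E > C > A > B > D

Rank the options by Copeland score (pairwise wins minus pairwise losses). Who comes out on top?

Pairwise results:
  A vs B: B wins 4–3.
  A vs C: C wins 6–1.
  A vs D: D wins 4–3.
  A vs E: E wins 5–2.
  B vs C: C wins 5–2.
  B vs D: B wins 4–3.
  B vs E: E wins 4–3.
  C vs D: C wins 6–1.
  C vs E: E wins 5–2.
  D vs E: E wins 4–3.
Copeland scores (wins − losses):
  A: 0 − 4 = -4
  B: 2 − 2 = 0
  C: 3 − 1 = 2
  D: 1 − 3 = -2
  E: 4 − 0 = 4
E has the best Copeland score.

E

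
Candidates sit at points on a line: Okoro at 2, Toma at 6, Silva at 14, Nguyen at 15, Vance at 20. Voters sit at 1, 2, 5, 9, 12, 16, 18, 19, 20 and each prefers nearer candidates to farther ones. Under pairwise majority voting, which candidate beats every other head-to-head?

With single-peaked preferences on a line, the Condorcet winner is the candidate closest to the median voter.
The median voter (position 12) is closest to Silva at 14.
Check: Silva vs Okoro — voters closer to Silva: 6 of 9.

Silva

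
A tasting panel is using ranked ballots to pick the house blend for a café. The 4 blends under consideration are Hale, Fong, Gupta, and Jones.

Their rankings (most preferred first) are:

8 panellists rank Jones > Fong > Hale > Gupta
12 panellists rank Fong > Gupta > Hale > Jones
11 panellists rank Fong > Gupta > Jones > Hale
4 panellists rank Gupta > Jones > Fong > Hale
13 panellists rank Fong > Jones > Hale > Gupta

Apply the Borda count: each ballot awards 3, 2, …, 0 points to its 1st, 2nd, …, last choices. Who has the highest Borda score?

Borda scores:
  Hale: 8·1 + 12·1 + 11·0 + 4·0 + 13·1 = 33
  Fong: 8·2 + 12·3 + 11·3 + 4·1 + 13·3 = 128
  Gupta: 8·0 + 12·2 + 11·2 + 4·3 + 13·0 = 58
  Jones: 8·3 + 12·0 + 11·1 + 4·2 + 13·2 = 69
Fong has the highest total.

Fong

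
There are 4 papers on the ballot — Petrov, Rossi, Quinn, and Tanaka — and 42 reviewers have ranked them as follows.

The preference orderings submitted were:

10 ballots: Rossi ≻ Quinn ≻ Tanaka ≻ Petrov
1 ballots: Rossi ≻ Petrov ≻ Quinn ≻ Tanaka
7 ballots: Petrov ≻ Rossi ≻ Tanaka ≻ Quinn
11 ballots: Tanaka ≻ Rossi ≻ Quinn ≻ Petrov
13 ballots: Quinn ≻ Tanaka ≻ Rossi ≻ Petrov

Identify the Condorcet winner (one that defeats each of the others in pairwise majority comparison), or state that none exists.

There is no Condorcet winner

Head-to-head results (42 voters total):
Petrov vs Rossi: Rossi wins 35–7.
Petrov vs Quinn: Quinn wins 34–8.
Petrov vs Tanaka: Tanaka wins 34–8.
Rossi vs Quinn: Rossi wins 29–13.
Rossi vs Tanaka: Tanaka wins 24–18.
Quinn vs Tanaka: Quinn wins 24–18.
No candidate beats all others: Rossi beats Quinn beats Tanaka beats Rossi, a majority cycle.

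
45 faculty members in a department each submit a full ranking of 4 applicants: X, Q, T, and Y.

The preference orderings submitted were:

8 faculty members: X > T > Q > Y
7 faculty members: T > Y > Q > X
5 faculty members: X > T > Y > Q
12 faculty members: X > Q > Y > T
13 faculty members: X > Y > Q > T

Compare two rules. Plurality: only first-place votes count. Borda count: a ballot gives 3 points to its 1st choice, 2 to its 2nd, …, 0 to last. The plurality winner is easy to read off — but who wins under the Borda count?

Plurality first-place counts: X 38, Q 0, T 7, Y 0 → X.
Borda totals: X 114, Q 52, T 47, Y 57 → X.

X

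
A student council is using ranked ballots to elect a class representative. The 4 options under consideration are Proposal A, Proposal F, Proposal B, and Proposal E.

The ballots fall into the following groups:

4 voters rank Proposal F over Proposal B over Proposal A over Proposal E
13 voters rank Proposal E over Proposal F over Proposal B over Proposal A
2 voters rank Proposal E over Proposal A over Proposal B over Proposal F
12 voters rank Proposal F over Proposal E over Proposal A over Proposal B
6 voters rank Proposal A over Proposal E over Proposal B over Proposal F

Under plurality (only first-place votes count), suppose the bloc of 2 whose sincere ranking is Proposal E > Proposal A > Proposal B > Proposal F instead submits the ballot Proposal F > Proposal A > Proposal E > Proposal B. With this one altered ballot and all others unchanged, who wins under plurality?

Proposal F

First-place totals with the altered ballot: Proposal A 6, Proposal F 18, Proposal B 0, Proposal E 13.
The winner is unchanged: still Proposal F.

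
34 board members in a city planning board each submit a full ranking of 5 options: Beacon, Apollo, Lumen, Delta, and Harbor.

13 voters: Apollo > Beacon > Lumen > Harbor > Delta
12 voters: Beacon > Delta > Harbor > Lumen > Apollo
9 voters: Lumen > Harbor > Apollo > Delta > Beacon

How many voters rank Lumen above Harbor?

Ballots ranking Lumen above Harbor: 13+9 = 22.
Ballots ranking Harbor above Lumen: 12.
So 22 of 34 voters prefer Lumen to Harbor.

22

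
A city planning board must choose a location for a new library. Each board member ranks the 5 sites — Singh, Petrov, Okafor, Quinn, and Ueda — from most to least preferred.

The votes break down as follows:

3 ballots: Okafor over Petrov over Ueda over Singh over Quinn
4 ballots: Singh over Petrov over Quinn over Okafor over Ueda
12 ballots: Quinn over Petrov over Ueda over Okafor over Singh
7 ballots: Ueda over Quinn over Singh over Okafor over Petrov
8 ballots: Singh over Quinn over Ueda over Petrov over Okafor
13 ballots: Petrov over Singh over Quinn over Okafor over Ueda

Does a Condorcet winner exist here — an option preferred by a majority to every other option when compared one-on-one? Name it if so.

None — there is no Condorcet winner

Head-to-head results (47 voters total):
Singh vs Petrov: Petrov wins 28–19.
Singh vs Okafor: Singh wins 32–15.
Singh vs Quinn: Singh wins 28–19.
Singh vs Ueda: Singh wins 25–22.
Petrov vs Okafor: Petrov wins 37–10.
Petrov vs Quinn: Quinn wins 27–20.
Petrov vs Ueda: Petrov wins 32–15.
Okafor vs Quinn: Quinn wins 44–3.
Okafor vs Ueda: Ueda wins 27–20.
Quinn vs Ueda: Quinn wins 37–10.
No candidate beats all others: Singh beats Quinn beats Petrov beats Singh, a majority cycle.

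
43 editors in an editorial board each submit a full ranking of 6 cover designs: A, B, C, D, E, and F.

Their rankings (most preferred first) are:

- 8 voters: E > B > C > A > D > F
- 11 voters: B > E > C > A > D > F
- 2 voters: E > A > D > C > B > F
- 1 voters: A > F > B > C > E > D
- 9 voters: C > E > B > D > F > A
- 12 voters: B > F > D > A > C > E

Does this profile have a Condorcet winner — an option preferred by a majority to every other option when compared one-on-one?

Head-to-head results (43 voters total):
A vs B: B wins 40–3.
A vs C: C wins 28–15.
A vs D: A wins 22–21.
A vs E: E wins 30–13.
A vs F: A wins 22–21.
B vs C: B wins 32–11.
B vs D: B wins 41–2.
B vs E: B wins 24–19.
B vs F: B wins 42–1.
C vs D: C wins 29–14.
C vs E: C wins 22–21.
C vs F: C wins 30–13.
D vs E: E wins 31–12.
D vs F: D wins 30–13.
E vs F: E wins 30–13.
B beats each rival — A (40–3), C (32–11), D (41–2), E (24–19), F (42–1) — so B is the Condorcet winner.

Yes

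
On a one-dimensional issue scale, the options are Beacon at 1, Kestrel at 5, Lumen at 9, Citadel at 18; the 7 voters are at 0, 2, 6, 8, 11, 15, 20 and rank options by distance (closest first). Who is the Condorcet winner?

With single-peaked preferences on a line, the Condorcet winner is the candidate closest to the median voter.
The median voter (position 8) is closest to Lumen at 9.
Check: Lumen vs Citadel — voters closer to Lumen: 5 of 7.

Lumen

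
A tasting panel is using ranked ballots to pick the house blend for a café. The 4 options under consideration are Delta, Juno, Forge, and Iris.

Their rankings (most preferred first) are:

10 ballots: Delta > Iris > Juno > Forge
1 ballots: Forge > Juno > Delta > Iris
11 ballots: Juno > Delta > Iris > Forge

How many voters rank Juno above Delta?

Ballots ranking Juno above Delta: 1+11 = 12.
Ballots ranking Delta above Juno: 10.
So 12 of 22 voters prefer Juno to Delta.

12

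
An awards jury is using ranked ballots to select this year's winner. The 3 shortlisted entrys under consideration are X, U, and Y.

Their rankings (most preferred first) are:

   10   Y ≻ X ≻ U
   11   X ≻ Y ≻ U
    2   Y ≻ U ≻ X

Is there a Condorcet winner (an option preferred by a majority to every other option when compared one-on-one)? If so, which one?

Y

Head-to-head results (23 voters total):
X vs U: X wins 21–2.
X vs Y: Y wins 12–11.
U vs Y: Y wins 23–0.
Y beats each rival — X (12–11), U (23–0) — so Y is the Condorcet winner.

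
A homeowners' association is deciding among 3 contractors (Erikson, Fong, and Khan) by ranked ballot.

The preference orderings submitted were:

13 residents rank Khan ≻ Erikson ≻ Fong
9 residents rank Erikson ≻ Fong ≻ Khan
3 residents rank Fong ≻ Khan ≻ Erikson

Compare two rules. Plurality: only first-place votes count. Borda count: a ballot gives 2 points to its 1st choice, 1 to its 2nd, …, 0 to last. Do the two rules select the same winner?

No

Plurality first-place counts: Erikson 9, Fong 3, Khan 13 → Khan.
Borda totals: Erikson 31, Fong 15, Khan 29 → Erikson.
The two rules disagree: plurality picks Khan, Borda picks Erikson.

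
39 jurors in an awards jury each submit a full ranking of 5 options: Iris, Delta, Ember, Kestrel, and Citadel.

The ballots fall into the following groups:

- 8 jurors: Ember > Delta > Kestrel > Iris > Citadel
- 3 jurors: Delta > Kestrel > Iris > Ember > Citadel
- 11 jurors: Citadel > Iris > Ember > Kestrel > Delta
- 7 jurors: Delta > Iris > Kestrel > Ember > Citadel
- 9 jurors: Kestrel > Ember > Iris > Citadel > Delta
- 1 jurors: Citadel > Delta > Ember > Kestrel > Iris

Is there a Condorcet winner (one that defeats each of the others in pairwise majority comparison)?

No

Head-to-head results (39 voters total):
Iris vs Delta: Iris wins 20–19.
Iris vs Ember: Iris wins 21–18.
Iris vs Kestrel: Kestrel wins 21–18.
Iris vs Citadel: Iris wins 27–12.
Delta vs Ember: Ember wins 28–11.
Delta vs Kestrel: Kestrel wins 20–19.
Delta vs Citadel: Citadel wins 21–18.
Ember vs Kestrel: Ember wins 20–19.
Ember vs Citadel: Ember wins 27–12.
Kestrel vs Citadel: Kestrel wins 27–12.
No candidate beats all others: Iris beats Ember beats Kestrel beats Iris, a majority cycle.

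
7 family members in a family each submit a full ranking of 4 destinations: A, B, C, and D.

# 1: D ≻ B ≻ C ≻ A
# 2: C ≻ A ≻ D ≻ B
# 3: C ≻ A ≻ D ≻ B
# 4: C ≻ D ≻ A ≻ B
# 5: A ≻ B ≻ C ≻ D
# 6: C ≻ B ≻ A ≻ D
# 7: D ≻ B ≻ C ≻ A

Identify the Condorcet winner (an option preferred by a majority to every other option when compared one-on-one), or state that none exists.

Head-to-head results (7 voters total):
A vs B: A wins 4–3.
A vs C: C wins 6–1.
A vs D: A wins 4–3.
B vs C: C wins 4–3.
B vs D: D wins 5–2.
C vs D: C wins 5–2.
C beats each rival — A (6–1), B (4–3), D (5–2) — so C is the Condorcet winner.

C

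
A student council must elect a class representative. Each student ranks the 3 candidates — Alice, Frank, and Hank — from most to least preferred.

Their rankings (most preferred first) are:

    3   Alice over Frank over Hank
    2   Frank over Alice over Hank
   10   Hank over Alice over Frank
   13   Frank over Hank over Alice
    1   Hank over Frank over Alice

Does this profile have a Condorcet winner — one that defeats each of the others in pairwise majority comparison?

Head-to-head results (29 voters total):
Alice vs Frank: Frank wins 16–13.
Alice vs Hank: Hank wins 24–5.
Frank vs Hank: Frank wins 18–11.
Frank beats each rival — Alice (16–13), Hank (18–11) — so Frank is the Condorcet winner.

Yes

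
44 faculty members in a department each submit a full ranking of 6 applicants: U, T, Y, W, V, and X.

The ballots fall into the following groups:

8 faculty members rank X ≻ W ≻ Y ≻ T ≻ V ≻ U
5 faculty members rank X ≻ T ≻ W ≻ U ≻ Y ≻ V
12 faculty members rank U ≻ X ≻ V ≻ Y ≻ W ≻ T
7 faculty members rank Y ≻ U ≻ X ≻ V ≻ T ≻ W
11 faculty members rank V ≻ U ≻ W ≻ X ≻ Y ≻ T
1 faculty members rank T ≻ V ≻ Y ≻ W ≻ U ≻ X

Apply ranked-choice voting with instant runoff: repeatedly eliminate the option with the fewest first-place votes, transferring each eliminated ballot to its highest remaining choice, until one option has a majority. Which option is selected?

Round 1: X 13, U 12, V 11, Y 7, T 1, W 0. W has the fewest and is eliminated.
Round 2: X 13, U 12, V 11, Y 7, T 1. T has the fewest and is eliminated.
Round 3: X 13, U 12, V 12, Y 7. Y has the fewest and is eliminated.
Round 4: U 19, X 13, V 12. V has the fewest and is eliminated.
Round 5: U 31, X 13. U has a majority.

U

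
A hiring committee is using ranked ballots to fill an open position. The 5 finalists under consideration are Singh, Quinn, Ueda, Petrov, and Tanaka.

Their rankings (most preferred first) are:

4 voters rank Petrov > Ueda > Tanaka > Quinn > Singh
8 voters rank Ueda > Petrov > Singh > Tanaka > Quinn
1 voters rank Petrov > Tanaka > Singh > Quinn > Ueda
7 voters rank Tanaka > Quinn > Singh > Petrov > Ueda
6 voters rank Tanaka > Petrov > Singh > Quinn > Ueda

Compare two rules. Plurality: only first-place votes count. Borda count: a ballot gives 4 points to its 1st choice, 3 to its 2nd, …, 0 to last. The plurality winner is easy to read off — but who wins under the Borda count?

Plurality first-place counts: Singh 0, Quinn 0, Ueda 8, Petrov 5, Tanaka 13 → Tanaka.
Borda totals: Singh 44, Quinn 32, Ueda 44, Petrov 69, Tanaka 71 → Tanaka.

Tanaka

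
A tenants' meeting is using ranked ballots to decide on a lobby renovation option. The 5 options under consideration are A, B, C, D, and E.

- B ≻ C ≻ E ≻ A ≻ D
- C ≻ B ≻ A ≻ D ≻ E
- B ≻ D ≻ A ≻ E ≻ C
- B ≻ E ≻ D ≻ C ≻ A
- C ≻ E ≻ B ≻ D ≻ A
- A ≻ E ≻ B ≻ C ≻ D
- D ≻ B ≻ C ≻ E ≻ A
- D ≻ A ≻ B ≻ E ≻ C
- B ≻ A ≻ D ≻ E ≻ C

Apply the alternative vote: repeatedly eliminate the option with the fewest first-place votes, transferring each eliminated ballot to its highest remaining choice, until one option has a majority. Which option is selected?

B

Round 1: B 4, C 2, D 2, A 1, E 0. E has the fewest and is eliminated.
Round 2: B 4, C 2, D 2, A 1. A has the fewest and is eliminated.
Round 3: B 5, C 2, D 2. B has a majority.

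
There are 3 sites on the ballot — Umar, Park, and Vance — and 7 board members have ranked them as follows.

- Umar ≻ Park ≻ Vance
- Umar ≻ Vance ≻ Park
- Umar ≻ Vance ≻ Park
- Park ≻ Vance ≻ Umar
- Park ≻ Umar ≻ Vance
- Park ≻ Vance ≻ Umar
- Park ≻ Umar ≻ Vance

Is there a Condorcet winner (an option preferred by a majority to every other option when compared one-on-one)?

Yes

Head-to-head results (7 voters total):
Umar vs Park: Park wins 4–3.
Umar vs Vance: Umar wins 5–2.
Park vs Vance: Park wins 5–2.
Park beats each rival — Umar (4–3), Vance (5–2) — so Park is the Condorcet winner.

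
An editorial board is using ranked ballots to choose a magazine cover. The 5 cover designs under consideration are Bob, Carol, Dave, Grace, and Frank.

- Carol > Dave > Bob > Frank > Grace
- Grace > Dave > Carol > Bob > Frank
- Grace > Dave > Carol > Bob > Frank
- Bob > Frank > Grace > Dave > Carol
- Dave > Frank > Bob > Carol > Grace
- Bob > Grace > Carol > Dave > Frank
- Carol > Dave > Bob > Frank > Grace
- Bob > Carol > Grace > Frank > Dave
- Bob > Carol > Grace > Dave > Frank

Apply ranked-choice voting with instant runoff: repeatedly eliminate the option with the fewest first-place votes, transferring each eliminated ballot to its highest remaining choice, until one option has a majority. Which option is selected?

Bob

Round 1: Bob 4, Carol 2, Grace 2, Dave 1, Frank 0. Frank has the fewest and is eliminated.
Round 2: Bob 4, Carol 2, Grace 2, Dave 1. Dave has the fewest and is eliminated.
Round 3: Bob 5, Carol 2, Grace 2. Bob has a majority.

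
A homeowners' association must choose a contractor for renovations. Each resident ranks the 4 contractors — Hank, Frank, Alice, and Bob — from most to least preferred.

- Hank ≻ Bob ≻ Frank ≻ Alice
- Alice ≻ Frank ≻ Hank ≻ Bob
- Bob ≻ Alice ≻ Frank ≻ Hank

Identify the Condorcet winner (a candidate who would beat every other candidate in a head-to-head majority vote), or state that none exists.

There is no Condorcet winner

Head-to-head results (3 voters total):
Hank vs Frank: Frank wins 2–1.
Hank vs Alice: Alice wins 2–1.
Hank vs Bob: Hank wins 2–1.
Frank vs Alice: Alice wins 2–1.
Frank vs Bob: Bob wins 2–1.
Alice vs Bob: Bob wins 2–1.
No candidate beats all others: Hank beats Bob beats Frank beats Hank, a majority cycle.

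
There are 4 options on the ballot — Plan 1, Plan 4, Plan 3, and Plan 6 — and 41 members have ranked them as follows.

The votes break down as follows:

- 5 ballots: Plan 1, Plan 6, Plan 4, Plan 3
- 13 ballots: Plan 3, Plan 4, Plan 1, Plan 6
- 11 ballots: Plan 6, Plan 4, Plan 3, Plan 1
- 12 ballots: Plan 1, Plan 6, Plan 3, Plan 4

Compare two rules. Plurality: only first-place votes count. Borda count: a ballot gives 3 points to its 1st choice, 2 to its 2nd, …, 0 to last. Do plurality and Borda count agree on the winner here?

Plurality first-place counts: Plan 1 17, Plan 4 0, Plan 3 13, Plan 6 11 → Plan 1.
Borda totals: Plan 1 64, Plan 4 53, Plan 3 62, Plan 6 67 → Plan 6.
The two rules disagree: plurality picks Plan 1, Borda picks Plan 6.

No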